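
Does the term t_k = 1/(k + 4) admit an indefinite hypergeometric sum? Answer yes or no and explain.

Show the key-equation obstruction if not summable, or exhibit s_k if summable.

No — the linear system for f has no solution.

The ratio is (k + 4)/(k + 5).
So A=k + 4 and B=k + 5, with C=1.
Set up (k + 4)·f(k+1) − (k + 4)·f(k) − (1) = 0.
deg f ≤ 0 (via 1,1,0).
Put f(k) = c0: A·f(k+1) − B(k−1)·f(k) − C = -1; need -1 = 0 — inconsistent ⇒ no f, not summable.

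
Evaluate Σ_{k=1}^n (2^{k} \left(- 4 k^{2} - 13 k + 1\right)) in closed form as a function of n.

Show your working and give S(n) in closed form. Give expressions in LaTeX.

S(n) = - 8 \cdot 2^{n} n^{2} - 10 \cdot 2^{n} n + 4 \cdot 2^{n} - 4

r(k) = 2*(4*k**2 + 21*k + 16)/(4*k**2 + 13*k - 1) after simplifying.
Take A(k)=2, B(k)=1, C(k)=k**2 + 13*k/4 - 1/4.
Set up (2)·f(k+1) − (1)·f(k) − (k**2 + 13*k/4 - 1/4) = 0.
Degrees (0,0,2) ⇒ d ≤ 2.
Coefficient equations give f(k) = (4*k**2 - 3*k - 3)/4.
So s_k = (B(k−1)f/C)·t_k = ((4*k**2 - 3*k - 3)/(4*k**2 + 13*k - 1))·t_k = 2**k*(-4*k**2 + 3*k + 3).
Δs = 2**k*(-4*k**2 - 13*k + 1), as required.
Telescope: S(n) = s_(n+1) − s_(1) = 2**(n + 1)*(-4*n**2 - 5*n + 2) − (4) = -8*2**n*n**2 - 10*2**n*n + 4*2**n - 4.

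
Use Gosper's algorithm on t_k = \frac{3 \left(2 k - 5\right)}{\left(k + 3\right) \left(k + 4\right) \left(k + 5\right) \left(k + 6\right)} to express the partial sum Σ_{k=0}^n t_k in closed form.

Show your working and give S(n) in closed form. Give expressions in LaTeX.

Ratio r(k) = (k + 3)*(2*k - 3)/((k + 7)*(2*k - 5)).
Gosper form: A/B · C(k+1)/C(k) with A=k + 3, B=k + 7, C=k - 5/2.
Solve (k + 3)·f(k+1) − (k + 6)·f(k) = k - 5/2.
Degrees (1,1,1) ⇒ d ≤ 3.
A polynomial solution: f(k) = -k*(k**2 + 12*k + 137)/180.
So s_k = (B(k−1)f/C)·t_k = (-k*(k + 6)*(k**2 + 12*k + 137)/(90*(2*k - 5)))·t_k = k*(-k**2 - 12*k - 137)/(30*(k + 3)*(k + 4)*(k + 5)).
Verify: 3*(2*k - 5)/(k**4 + 18*k**3 + 119*k**2 + 342*k + 360) matches t_k.
s_(n+1) = (-n**3 - 15*n**2 - 164*n - 150)/(30*(n**3 + 15*n**2 + 74*n + 120)) and s_(0) = 0, so S(n) = (-n**3 - 15*n**2 - 164*n - 150)/(30*(n**3 + 15*n**2 + 74*n + 120)).

S(n) = \frac{- n^{3} - 15 n^{2} - 164 n - 150}{30 \left(n^{3} + 15 n^{2} + 74 n + 120\right)}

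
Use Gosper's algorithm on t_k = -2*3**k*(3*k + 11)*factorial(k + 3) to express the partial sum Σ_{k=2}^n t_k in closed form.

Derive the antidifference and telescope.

Step 1: r(k) = 3*(k + 4)*(3*k + 14)/(3*k + 11).
Factor: A=3*k + 12; B=1; C=k + 11/3.
f must satisfy (3*k + 12)·f(k+1) − (1)·f(k) = k + 11/3.
From deg A=1, deg B=0, deg C=1: d=0.
Coefficient equations give f(k) = 1/3.
Certificate R = B(k−1)f/C = 1/(3*k + 11) gives s_k = -2*3**k*factorial(k + 3).
s_(k+1) − s_k = -2*3**k*(3*k + 11)*factorial(k + 3) = t_k.
Σ_(k=2)^n t_k = s_(n+1) − s_(2) = (-6*3**n*factorial(n + 4)) − (-2160), i.e. -6*3**n*factorial(n + 4) + 2160.

S(n) = -6*3**n*factorial(n + 4) + 2160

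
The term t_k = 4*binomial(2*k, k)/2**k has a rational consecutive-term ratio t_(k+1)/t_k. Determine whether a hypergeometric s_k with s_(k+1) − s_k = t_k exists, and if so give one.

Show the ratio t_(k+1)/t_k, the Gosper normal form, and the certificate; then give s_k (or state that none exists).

none — t_k is not Gosper-summable

t_(k+1)/t_k = (2*k + 1)/(k + 1).
Gosper form: A/B · C(k+1)/C(k) with A=2*k + 1, B=k + 1, C=1.
Set up (2*k + 1)·f(k+1) − (k)·f(k) − (1) = 0.
From deg A=1, deg B=1, deg C=0: d=-1.
Bound -1 < 0, so the key equation has no polynomial solution.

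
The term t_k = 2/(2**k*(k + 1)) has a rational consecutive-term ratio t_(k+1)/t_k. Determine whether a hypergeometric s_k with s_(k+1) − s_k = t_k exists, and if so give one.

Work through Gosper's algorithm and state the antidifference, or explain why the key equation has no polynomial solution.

no hypergeometric antidifference exists

r(k) = (k + 1)/(2*(k + 2)) after simplifying.
Gosper form: A/B · C(k+1)/C(k) with A=k/2 + 1/2, B=k + 2, C=1.
Key eq: (k/2 + 1/2)·f(k+1) = (k + 1)·f(k) + (1).
deg f ≤ -1 (via 1,1,0).
Negative degree bound (-1): no f exists, t_k not Gosper-summable.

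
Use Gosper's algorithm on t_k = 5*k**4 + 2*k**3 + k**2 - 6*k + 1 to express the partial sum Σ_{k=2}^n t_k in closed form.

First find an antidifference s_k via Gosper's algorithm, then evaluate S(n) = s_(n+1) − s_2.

S(n) = n**5 + 3*n**4 + 3*n**3 - 2*n**2 - 2*n - 3

The ratio is (5*k**4 + 22*k**3 + 37*k**2 + 22*k + 3)/(5*k**4 + 2*k**3 + k**2 - 6*k + 1).
Take A(k)=1, B(k)=1, C(k)=k**4 + 2*k**3/5 + k**2/5 - 6*k/5 + 1/5.
Solve (1)·f(k+1) − (1)·f(k) = k**4 + 2*k**3/5 + k**2/5 - 6*k/5 + 1/5.
deg f ≤ 5 (via 0,0,4).
Solve for f: f(k) = k*(k**4 - 2*k**3 + k**2 - 3*k + 4)/5 (degree 5 ≤ 5).
So s_k = (B(k−1)f/C)·t_k = (k*(k**4 - 2*k**3 + k**2 - 3*k + 4)/(5*k**4 + 2*k**3 + k**2 - 6*k + 1))·t_k = k*(k**4 - 2*k**3 + k**2 - 3*k + 4).
Δs = 5*k**4 + 2*k**3 + k**2 - 6*k + 1, as required.
Σ_(k=2)^n t_k = s_(n+1) − s_(2) = (n**5 + 3*n**4 + 3*n**3 - 2*n**2 - 2*n + 1) − (4), i.e. n**5 + 3*n**4 + 3*n**3 - 2*n**2 - 2*n - 3.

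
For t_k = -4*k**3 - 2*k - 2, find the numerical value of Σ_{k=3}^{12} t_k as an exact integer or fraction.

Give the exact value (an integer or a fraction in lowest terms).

Σ = -24470

Ratio r(k) = (k + 2*(k + 1)**3 + 2)/(2*k**3 + k + 1).
So A=1 and B=1, with C=k**3 + k/2 + 1/2.
Need (1)·f(k+1) − (1)·f(k) = k**3 + k/2 + 1/2.
From deg A=0, deg B=0, deg C=3: d=4.
Solve for f: f(k) = k*(k**3 - 2*k**2 + 2*k + 1)/4 (degree 4 ≤ 4).
Certificate R = B(k−1)f/C = k*(k**3 - 2*k**2 + 2*k + 1)/(2*(2*k**3 + k + 1)) gives s_k = k*(-k**3 + 2*k**2 - 2*k - 1).
Check: Δs_k = -4*k**3 - 2*k - 2. ✓
Evaluate s at k=13 and k=3: -24518 and -48; difference -24470.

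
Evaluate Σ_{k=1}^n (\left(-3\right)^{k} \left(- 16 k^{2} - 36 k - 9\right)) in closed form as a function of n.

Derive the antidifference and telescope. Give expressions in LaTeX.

S(n) = - 12 \left(-3\right)^{n} n^{2} - 33 \left(-3\right)^{n} n - 12 \left(-3\right)^{n} + 12

t_(k+1)/t_k = 3*(-16*k**2 - 68*k - 61)/(16*k**2 + 36*k + 9).
Normal form (A,B,C) = (-3, 1, k**2 + 9*k/4 + 9/16).
Set up (-3)·f(k+1) − (1)·f(k) − (k**2 + 9*k/4 + 9/16) = 0.
Degrees (0,0,2) ⇒ d ≤ 2.
A polynomial solution: f(k) = -(4*k**2 + 3*k - 3)/16.
So s_k = (B(k−1)f/C)·t_k = (-(4*k**2 + 3*k - 3)/(16*k**2 + 36*k + 9))·t_k = (-3)**k*(4*k**2 + 3*k - 3).
s_(k+1) − s_k = (-3)**k*(-16*k**2 - 36*k - 9) = t_k.
s_(n+1) = (-3)**(n + 1)*(4*n**2 + 11*n + 4) and s_(1) = -12, so S(n) = -12*(-3)**n*n**2 - 33*(-3)**n*n - 12*(-3)**n + 12.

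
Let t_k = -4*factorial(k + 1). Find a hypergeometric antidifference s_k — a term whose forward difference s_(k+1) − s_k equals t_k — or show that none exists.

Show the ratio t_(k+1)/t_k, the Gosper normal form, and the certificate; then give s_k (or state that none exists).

r(k) = k + 2 after simplifying.
Normal form (A,B,C) = (k + 2, 1, 1).
Need (k + 2)·f(k+1) − (1)·f(k) = 1.
Degrees (1,0,0) ⇒ d ≤ -1.
d = -1 < 0 ⇒ no nonzero polynomial f; not summable.

none — t_k is not Gosper-summable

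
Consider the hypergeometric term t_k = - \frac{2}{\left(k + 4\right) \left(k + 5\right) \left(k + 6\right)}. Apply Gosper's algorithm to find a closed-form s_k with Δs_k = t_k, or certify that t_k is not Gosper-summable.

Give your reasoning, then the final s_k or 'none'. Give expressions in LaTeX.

s_k = \frac{k \left(- k - 9\right)}{20 \left(k + 4\right) \left(k + 5\right)}

Ratio r(k) = (k + 4)/(k + 7).
Normal form (A,B,C) = (k + 4, k + 7, 1).
Set up (k + 4)·f(k+1) − (k + 6)·f(k) − (1) = 0.
deg f ≤ 2 (via 1,1,0).
Solving with deg f ≤ 2: f(k) = k*(k + 9)/40.
Certificate R = B(k−1)f/C = k*(k + 6)*(k + 9)/40 gives s_k = k*(-k - 9)/(20*(k + 4)*(k + 5)).
s_(k+1) − s_k = -2/(k**3 + 15*k**2 + 74*k + 120) = t_k.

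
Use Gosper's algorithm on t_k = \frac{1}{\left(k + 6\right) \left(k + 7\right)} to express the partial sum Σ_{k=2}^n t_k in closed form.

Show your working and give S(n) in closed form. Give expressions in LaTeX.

S(n) = \frac{n - 1}{8 \left(n + 7\right)}

Step 1: r(k) = (k + 6)/(k + 8).
So A=k + 6 and B=k + 8, with C=1.
f must satisfy (k + 6)·f(k+1) − (k + 7)·f(k) = 1.
deg f ≤ 1 (via 1,1,0).
Solve for f: f(k) = k/6 (degree 1 ≤ 1).
Certificate R = B(k−1)f/C = k*(k + 7)/6 gives s_k = k/(6*(k + 6)).
Check: Δs_k = 1/(k**2 + 13*k + 42). ✓
Telescope: S(n) = s_(n+1) − s_(2) = (n + 1)/(6*(n + 7)) − (1/24) = (n - 1)/(8*(n + 7)).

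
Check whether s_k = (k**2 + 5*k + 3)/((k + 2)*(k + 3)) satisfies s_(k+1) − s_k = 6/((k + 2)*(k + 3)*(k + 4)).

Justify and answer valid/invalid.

s_(k+1) = (5*k + (k + 1)**2 + 8)/((k + 3)*(k + 4))
s_(k+1) − s_k = 6/(k**3 + 9*k**2 + 26*k + 24)
(s_(k+1) − s_k) − t_k = 0

Valid: the claim telescopes to t_k.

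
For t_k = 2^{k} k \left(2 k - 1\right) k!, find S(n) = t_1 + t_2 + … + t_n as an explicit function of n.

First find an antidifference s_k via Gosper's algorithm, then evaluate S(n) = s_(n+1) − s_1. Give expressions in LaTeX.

t_(k+1)/t_k = (k + 1)**2*(4*k + 2)/(k*(2*k - 1)).
So A=2*k + 2 and B=1, with C=k**2 - k/2.
Key eq: (2*k + 2)·f(k+1) = (1)·f(k) + (k**2 - k/2).
deg f ≤ 1 (via 1,0,2).
A polynomial solution: f(k) = (k - 2)/2.
So s_k = (B(k−1)f/C)·t_k = ((k - 2)/(k*(2*k - 1)))·t_k = 2**k*(k - 2)*factorial(k).
Check: Δs_k = 2**k*k*(2*k - 1)*factorial(k). ✓
Evaluate: s_(n+1) = 2**(n + 1)*(n - 1)*factorial(n + 1); subtract s_(1) = -2 ⇒ S(n) = 2*2**n*n**2*factorial(n) - 2*2**n*factorial(n) + 2.

S(n) = 2 \cdot 2^{n} n^{2} n! - 2 \cdot 2^{n} n! + 2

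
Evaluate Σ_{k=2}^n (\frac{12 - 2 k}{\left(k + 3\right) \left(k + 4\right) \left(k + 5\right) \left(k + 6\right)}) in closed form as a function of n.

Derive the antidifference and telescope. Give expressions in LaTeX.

Step 1: r(k) = (k - 5)*(k + 3)/((k - 6)*(k + 7)).
Factor: A=k + 3; B=k + 7; C=k - 6.
Key eq: (k + 3)·f(k+1) = (k + 6)·f(k) + (k - 6).
From deg A=1, deg B=1, deg C=1: d=3.
Solving with deg f ≤ 3: f(k) = -k*(k**2 + 12*k + 67)/40.
So s_k = (B(k−1)f/C)·t_k = (-k*(k + 6)*(k**2 + 12*k + 67)/(40*(k - 6)))·t_k = k*(k**2 + 12*k + 67)/(20*(k + 3)*(k + 4)*(k + 5)).
Δs = 2*(6 - k)/(k**4 + 18*k**3 + 119*k**2 + 342*k + 360), as required.
Σ_(k=2)^n t_k = s_(n+1) − s_(2) = ((n**3 + 15*n**2 + 94*n + 80)/(20*(n**3 + 15*n**2 + 74*n + 120))) − (19/420), i.e. (n**3 + 15*n**2 + 284*n - 300)/(210*(n**3 + 15*n**2 + 74*n + 120)).

S(n) = \frac{n^{3} + 15 n^{2} + 284 n - 300}{210 \left(n^{3} + 15 n^{2} + 74 n + 120\right)}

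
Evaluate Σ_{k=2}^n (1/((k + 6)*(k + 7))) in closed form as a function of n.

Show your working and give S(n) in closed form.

r(k) = (k + 6)/(k + 8) after simplifying.
Normal form (A,B,C) = (k + 6, k + 8, 1).
Set up (k + 6)·f(k+1) − (k + 7)·f(k) − (1) = 0.
From deg A=1, deg B=1, deg C=0: d=1.
Solving with deg f ≤ 1: f(k) = k/6.
Then R = B(k−1)f/C = k*(k + 7)/6, so s_k = R(k)·t_k = k/(6*(k + 6)).
Verify: 1/(k**2 + 13*k + 42) matches t_k.
Σ_(k=2)^n t_k = s_(n+1) − s_(2) = ((n + 1)/(6*(n + 7))) − (1/24), i.e. (n - 1)/(8*(n + 7)).

S(n) = (n - 1)/(8*(n + 7))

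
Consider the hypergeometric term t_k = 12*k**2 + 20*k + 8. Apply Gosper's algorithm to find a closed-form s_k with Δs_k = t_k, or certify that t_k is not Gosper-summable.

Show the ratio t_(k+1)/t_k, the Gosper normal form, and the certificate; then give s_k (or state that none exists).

s_k = 4*k**2*(k + 1)

r(k) = (3*k**2 + 11*k + 10)/(3*k**2 + 5*k + 2) after simplifying.
Factor: A=1; B=1; C=k**2 + 5*k/3 + 2/3.
Solve (1)·f(k+1) − (1)·f(k) = k**2 + 5*k/3 + 2/3.
deg f ≤ 3 (via 0,0,2).
Match coefficients ⇒ f(k) = k**2*(k + 1)/3.
Then R = B(k−1)f/C = k**2/(3*k + 2), so s_k = R(k)·t_k = 4*k**2*(k + 1).
Check: Δs_k = 12*k**2 + 20*k + 8. ✓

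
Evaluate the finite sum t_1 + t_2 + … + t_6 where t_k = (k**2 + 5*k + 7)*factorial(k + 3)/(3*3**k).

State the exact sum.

t_(k+1)/t_k = (k + 4)*(5*k + (k + 1)**2 + 12)/(3*(k**2 + 5*k + 7)).
A = k/3 + 4/3, B = 1, C = k**2 + 5*k + 7.
Need (k/3 + 4/3)·f(k+1) − (1)·f(k) = k**2 + 5*k + 7.
From deg A=1, deg B=0, deg C=2: d=1.
Solving with deg f ≤ 1: f(k) = 3*(k + 3).
So s_k = (B(k−1)f/C)·t_k = (3*(k + 3)/(k**2 + 5*k + 7))·t_k = (k + 3)*factorial(k + 3)/3**k.
Check: Δs_k = (k**2 + 5*k + 7)*factorial(k + 3)/(3*3**k). ✓
Evaluate s at k=7 and k=1: 448000/27 and 32; difference 447136/27.

Σ = 447136/27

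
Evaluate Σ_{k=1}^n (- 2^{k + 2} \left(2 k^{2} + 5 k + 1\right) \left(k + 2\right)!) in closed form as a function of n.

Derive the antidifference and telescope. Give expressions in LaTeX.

Compute t_(k+1)/t_k: get 2*(2*k**3 + 15*k**2 + 35*k + 24)/(2*k**2 + 5*k + 1).
A = 2*k + 6, B = 1, C = k**2 + 5*k/2 + 1/2.
Key eq: (2*k + 6)·f(k+1) = (1)·f(k) + (k**2 + 5*k/2 + 1/2).
Degrees (1,0,2) ⇒ d ≤ 1.
Match coefficients ⇒ f(k) = (k - 1)/2.
R(k) = B(k−1)·f(k)/C(k) = (k - 1)/(2*k**2 + 5*k + 1); s_k = R·t_k = -2**(k + 2)*(k - 1)*factorial(k + 2).
s_(k+1) − s_k = -2**(k + 2)*(2*k**2 + 5*k + 1)*factorial(k + 2) = t_k.
Evaluate: s_(n+1) = -2**(n + 3)*n*factorial(n + 3); subtract s_(1) = 0 ⇒ S(n) = -2**(n + 3)*n*factorial(n + 3).

S(n) = - 2^{n + 3} n \left(n + 3\right)!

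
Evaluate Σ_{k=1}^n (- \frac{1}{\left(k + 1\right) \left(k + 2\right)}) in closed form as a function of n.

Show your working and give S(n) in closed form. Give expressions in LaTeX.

S(n) = - \frac{n}{2 n + 4}

r(k) = (k + 1)/(k + 3) after simplifying.
So A=k + 1 and B=k + 3, with C=1.
f must satisfy (k + 1)·f(k+1) − (k + 2)·f(k) = 1.
deg f ≤ 1 (via 1,1,0).
A polynomial solution: f(k) = k.
Get s_k = R·t_k = -k/(k + 1) with R(k) = B(k−1)f(k)/C(k) = k*(k + 2).
s_(k+1) − s_k = -1/(k**2 + 3*k + 2) = t_k.
Σ_(k=1)^n t_k = s_(n+1) − s_(1) = ((-n - 1)/(n + 2)) − (-1/2), i.e. -n/(2*n + 4).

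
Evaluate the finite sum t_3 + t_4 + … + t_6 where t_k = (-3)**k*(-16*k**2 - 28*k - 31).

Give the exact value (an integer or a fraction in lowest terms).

Σ = -451548

Ratio r(k) = 3*(-16*k**2 - 60*k - 75)/(16*k**2 + 28*k + 31).
A = -3, B = 1, C = k**2 + 7*k/4 + 31/16.
f must satisfy (-3)·f(k+1) − (1)·f(k) = k**2 + 7*k/4 + 31/16.
Degrees (0,0,2) ⇒ d ≤ 2.
Match coefficients ⇒ f(k) = -(4*k**2 + k + 4)/16.
Certificate R = B(k−1)f/C = -(4*k**2 + k + 4)/(16*k**2 + 28*k + 31) gives s_k = (-3)**k*(4*k**2 + k + 4).
Δs = (-3)**k*(-16*k**2 - 28*k - 31), as required.
Σ_(k=3)^(6) t_k = s_(7) − s_(3) = -452709 − (-1161) = -451548.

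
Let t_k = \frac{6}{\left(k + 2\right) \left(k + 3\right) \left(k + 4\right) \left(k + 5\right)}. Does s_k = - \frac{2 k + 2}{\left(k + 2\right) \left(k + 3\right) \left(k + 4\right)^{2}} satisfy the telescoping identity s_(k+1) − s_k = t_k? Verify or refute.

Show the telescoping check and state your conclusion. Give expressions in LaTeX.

s_(k+1) = 2*(-k - 2)/((k + 3)*(k + 4)*(k + 5)**2)
s_(k+1) − s_k = 6*(k**2 + 5*k + 3)/(k**6 + 23*k**5 + 217*k**4 + 1073*k**3 + 2926*k**2 + 4160*k + 2400)
(s_(k+1) − s_k) − t_k = 6*(-4*k - 17)/(k**6 + 23*k**5 + 217*k**4 + 1073*k**3 + 2926*k**2 + 4160*k + 2400)

Invalid: residual \frac{6 \left(- 4 k - 17\right)}{k^{6} + 23 k^{5} + 217 k^{4} + 1073 k^{3} + 2926 k^{2} + 4160 k + 2400} ≠ 0.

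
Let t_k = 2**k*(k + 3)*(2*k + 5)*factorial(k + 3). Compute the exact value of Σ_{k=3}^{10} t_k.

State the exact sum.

Compute t_(k+1)/t_k: get (k + 4)**2*(4*k + 14)/((k + 3)*(2*k + 5)).
Take A(k)=2*k + 8, B(k)=1, C(k)=k**2 + 11*k/2 + 15/2.
Set up (2*k + 8)·f(k+1) − (1)·f(k) − (k**2 + 11*k/2 + 15/2) = 0.
deg f ≤ 1 (via 1,0,2).
A polynomial solution: f(k) = (k + 1)/2.
Certificate R = B(k−1)f/C = (k + 1)/((k + 3)*(2*k + 5)) gives s_k = 2**k*(k + 1)*factorial(k + 3).
s_(k+1) − s_k = 2**k*(k + 3)*(2*k + 5)*factorial(k + 3) = t_k.
Telescoping: Σ = s_(11) − s_(3) = 2142493684531200 − (23040) = 2142493684508160.

Σ = 2142493684508160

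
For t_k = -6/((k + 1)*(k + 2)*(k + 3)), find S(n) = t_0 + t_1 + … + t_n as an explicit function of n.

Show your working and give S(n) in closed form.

S(n) = 3*(-n**2 - 5*n - 4)/(2*(n**2 + 5*n + 6))

Compute t_(k+1)/t_k: get (k + 1)/(k + 4).
Factor: A=k + 1; B=k + 4; C=1.
Need (k + 1)·f(k+1) − (k + 3)·f(k) = 1.
From deg A=1, deg B=1, deg C=0: d=2.
Match coefficients ⇒ f(k) = k*(k + 3)/4.
Certificate R = B(k−1)f/C = k*(k + 3)**2/4 gives s_k = 3*k*(-k - 3)/(2*(k + 1)*(k + 2)).
Verify: -6/(k**3 + 6*k**2 + 11*k + 6) matches t_k.
s_(n+1) = 3*(-n**2 - 5*n - 4)/(2*(n**2 + 5*n + 6)) and s_(0) = 0, so S(n) = 3*(-n**2 - 5*n - 4)/(2*(n**2 + 5*n + 6)).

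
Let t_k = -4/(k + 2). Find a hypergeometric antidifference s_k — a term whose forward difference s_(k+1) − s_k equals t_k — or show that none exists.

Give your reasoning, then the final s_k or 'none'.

none — t_k is not Gosper-summable

t_(k+1)/t_k = (k + 2)/(k + 3).
So A=k + 2 and B=k + 3, with C=1.
Solve (k + 2)·f(k+1) − (k + 2)·f(k) = 1.
Bound: deg f ≤ 0.
Write f(k) = c0. Then LHS − RHS = -1, requiring -1 = 0: contradictory. No certificate.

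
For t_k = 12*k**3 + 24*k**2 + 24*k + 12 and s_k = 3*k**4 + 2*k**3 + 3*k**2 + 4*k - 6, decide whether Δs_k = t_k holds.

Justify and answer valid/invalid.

Valid: the claim telescopes to t_k.

s_(k+1) = 3*k**4 + 14*k**3 + 27*k**2 + 28*k + 6
s_(k+1) − s_k = 12*k**3 + 24*k**2 + 24*k + 12
(s_(k+1) − s_k) − t_k = 0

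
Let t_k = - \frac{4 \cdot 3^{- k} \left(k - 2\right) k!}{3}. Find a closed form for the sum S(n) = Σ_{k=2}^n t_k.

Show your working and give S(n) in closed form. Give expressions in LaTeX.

S(n) = 3^{- n - 2} \left(8 \cdot 3^{n} - 12 n n! - 12 n!\right)

r(k) = (k**2 - 1)/(3*(k - 2)) after simplifying.
Take A(k)=k/3 + 1/3, B(k)=1, C(k)=k - 2.
Set up (k/3 + 1/3)·f(k+1) − (1)·f(k) − (k - 2) = 0.
deg f ≤ 0 (via 1,0,1).
Match coefficients ⇒ f(k) = 3.
Certificate R = B(k−1)f/C = 3/(k - 2) gives s_k = -4*factorial(k)/3**k.
Check: Δs_k = -4*(k - 2)*factorial(k)/(3*3**k). ✓
Telescope: S(n) = s_(n+1) − s_(2) = -4*3**(-n - 1)*factorial(n + 1) − (-8/9) = 3**(-n - 2)*(8*3**n - 12*n*factorial(n) - 12*factorial(n)).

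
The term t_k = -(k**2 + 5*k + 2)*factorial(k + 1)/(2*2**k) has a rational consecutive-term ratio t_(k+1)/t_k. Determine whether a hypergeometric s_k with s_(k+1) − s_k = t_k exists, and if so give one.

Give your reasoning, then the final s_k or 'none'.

s_k = -(k + 4)*factorial(k + 1)/2**k

Compute t_(k+1)/t_k: get (k + 2)*(5*k + (k + 1)**2 + 7)/(2*(k**2 + 5*k + 2)).
A = k/2 + 1, B = 1, C = k**2 + 5*k + 2.
Key eq: (k/2 + 1)·f(k+1) = (1)·f(k) + (k**2 + 5*k + 2).
Degrees (1,0,2) ⇒ d ≤ 1.
A polynomial solution: f(k) = 2*(k + 4).
Then R = B(k−1)f/C = 2*(k + 4)/(k**2 + 5*k + 2), so s_k = R(k)·t_k = -(k + 4)*factorial(k + 1)/2**k.
Δs = -(k**2 + 5*k + 2)*factorial(k + 1)/(2*2**k), as required.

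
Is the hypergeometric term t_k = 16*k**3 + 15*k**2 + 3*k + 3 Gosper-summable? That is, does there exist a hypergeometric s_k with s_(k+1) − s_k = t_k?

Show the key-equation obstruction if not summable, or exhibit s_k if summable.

Yes. s_k = k*(4*k**3 - 3*k**2 - 2*k + 4).

Compute t_(k+1)/t_k: get (16*k**3 + 63*k**2 + 81*k + 37)/(16*k**3 + 15*k**2 + 3*k + 3).
A = 1, B = 1, C = k**3 + 15*k**2/16 + 3*k/16 + 3/16.
Solve (1)·f(k+1) − (1)·f(k) = k**3 + 15*k**2/16 + 3*k/16 + 3/16.
Degrees (0,0,3) ⇒ d ≤ 4.
Coefficient equations give f(k) = k*(4*k**3 - 3*k**2 - 2*k + 4)/16.
Then R = B(k−1)f/C = k*(4*k**3 - 3*k**2 - 2*k + 4)/(16*k**3 + 15*k**2 + 3*k + 3), so s_k = R(k)·t_k = k*(4*k**3 - 3*k**2 - 2*k + 4).
s_(k+1) − s_k = 16*k**3 + 15*k**2 + 3*k + 3 = t_k.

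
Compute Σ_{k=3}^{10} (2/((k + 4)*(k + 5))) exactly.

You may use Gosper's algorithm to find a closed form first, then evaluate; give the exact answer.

Σ = 16/105

r(k) = (k + 4)/(k + 6) after simplifying.
Gosper form: A/B · C(k+1)/C(k) with A=k + 4, B=k + 6, C=1.
Solve (k + 4)·f(k+1) − (k + 5)·f(k) = 1.
From deg A=1, deg B=1, deg C=0: d=1.
Solve for f: f(k) = k/4 (degree 1 ≤ 1).
Then R = B(k−1)f/C = k*(k + 5)/4, so s_k = R(k)·t_k = k/(2*(k + 4)).
s_(k+1) − s_k = 2/(k**2 + 9*k + 20) = t_k.
Evaluate s at k=11 and k=3: 11/30 and 3/14; difference 16/105.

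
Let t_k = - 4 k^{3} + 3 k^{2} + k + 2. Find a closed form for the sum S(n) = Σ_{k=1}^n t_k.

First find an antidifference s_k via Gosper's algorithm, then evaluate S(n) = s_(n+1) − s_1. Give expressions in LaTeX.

t_(k+1)/t_k = (4*k**3 + 9*k**2 + 5*k - 2)/(4*k**3 - 3*k**2 - k - 2).
So A=1 and B=1, with C=k**3 - 3*k**2/4 - k/4 - 1/2.
f must satisfy (1)·f(k+1) − (1)·f(k) = k**3 - 3*k**2/4 - k/4 - 1/2.
Bound: deg f ≤ 4.
A polynomial solution: f(k) = k*(k**3 - 3*k**2 + 2*k - 2)/4.
Get s_k = R·t_k = k*(-k**3 + 3*k**2 - 2*k + 2) with R(k) = B(k−1)f(k)/C(k) = k*(k**3 - 3*k**2 + 2*k - 2)/(4*k**3 - 3*k**2 - k - 2).
s_(k+1) − s_k = -4*k**3 + 3*k**2 + k + 2 = t_k.
Evaluate: s_(n+1) = -n**4 - n**3 + n**2 + 3*n + 2; subtract s_(1) = 2 ⇒ S(n) = n*(-n**3 - n**2 + n + 3).

S(n) = n \left(- n^{3} - n^{2} + n + 3\right)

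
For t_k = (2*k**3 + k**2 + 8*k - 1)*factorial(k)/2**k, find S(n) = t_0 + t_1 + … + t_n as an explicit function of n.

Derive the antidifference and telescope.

Step 1: r(k) = (k + 1)*(8*k + 2*(k + 1)**3 + (k + 1)**2 + 7)/(2*(2*k**3 + k**2 + 8*k - 1)).
So A=k/2 + 1/2 and B=1, with C=k**3 + k**2/2 + 4*k - 1/2.
f must satisfy (k/2 + 1/2)·f(k+1) − (1)·f(k) = k**3 + k**2/2 + 4*k - 1/2.
d = 2 from the (1,0,3) case.
Solving with deg f ≤ 2: f(k) = 2*k**2 - k + 2.
So s_k = (B(k−1)f/C)·t_k = (2*(2*k**2 - k + 2)/(2*k**3 + k**2 + 8*k - 1))·t_k = 2**(1 - k)*(2*k**2 - k + 2)*factorial(k).
s_(k+1) − s_k = (2*k**3 + k**2 + 8*k - 1)*factorial(k)/2**k = t_k.
Evaluate: s_(n+1) = (2*n**2 + 3*n + 3)*factorial(n + 1)/2**n; subtract s_(0) = 4 ⇒ S(n) = (-2**(n + 2) + 2*n**3*factorial(n) + 5*n**2*factorial(n) + 6*n*factorial(n) + 3*factorial(n))/2**n.

S(n) = (-2**(n + 2) + 2*n**3*factorial(n) + 5*n**2*factorial(n) + 6*n*factorial(n) + 3*factorial(n))/2**n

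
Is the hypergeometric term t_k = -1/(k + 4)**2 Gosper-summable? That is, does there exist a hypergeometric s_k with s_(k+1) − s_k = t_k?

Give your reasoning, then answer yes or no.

Compute t_(k+1)/t_k: get (k + 4)**2/(k + 5)**2.
A = k**2 + 8*k + 16, B = k**2 + 10*k + 25, C = 1.
Solve (k**2 + 8*k + 16)·f(k+1) − (k**2 + 8*k + 16)·f(k) = 1.
Degrees (2,2,0) ⇒ d ≤ 0.
Generic f = c0 gives residual -1; -1 = 0 cannot hold, so t_k is not Gosper-summable.

No — t_k has no hypergeometric antidifference.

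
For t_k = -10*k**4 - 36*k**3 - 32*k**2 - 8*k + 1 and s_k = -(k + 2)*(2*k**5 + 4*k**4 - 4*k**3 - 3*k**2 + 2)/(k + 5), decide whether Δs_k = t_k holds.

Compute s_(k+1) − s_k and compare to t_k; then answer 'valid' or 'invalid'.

Invalid: residual 3*(8*k**5 + 82*k**4 + 216*k**3 + 171*k**2 + 39*k - 7)/(k**2 + 11*k + 30) ≠ 0.

s_(k+1) = (-2*k**6 - 20*k**5 - 74*k**4 - 125*k**3 - 95*k**2 - 25*k - 3)/(k + 6)
s_(k+1) − s_k = (-10*k**6 - 122*k**5 - 482*k**4 - 792*k**3 - 534*k**2 - 112*k + 9)/(k**2 + 11*k + 30)
(s_(k+1) − s_k) − t_k = 3*(8*k**5 + 82*k**4 + 216*k**3 + 171*k**2 + 39*k - 7)/(k**2 + 11*k + 30)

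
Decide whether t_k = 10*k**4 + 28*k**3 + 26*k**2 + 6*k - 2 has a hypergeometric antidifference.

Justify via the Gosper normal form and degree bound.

Yes. s_k = k*(2*k**4 + 2*k**3 - 2*k**2 - 3*k - 1).

r(k) = (5*k**4 + 34*k**3 + 85*k**2 + 91*k + 34)/(5*k**4 + 14*k**3 + 13*k**2 + 3*k - 1) after simplifying.
Gosper form: A/B · C(k+1)/C(k) with A=1, B=1, C=k**4 + 14*k**3/5 + 13*k**2/5 + 3*k/5 - 1/5.
Need (1)·f(k+1) − (1)·f(k) = k**4 + 14*k**3/5 + 13*k**2/5 + 3*k/5 - 1/5.
Bound: deg f ≤ 5.
Solve for f: f(k) = k*(k + 1)*(2*k**3 - 2*k - 1)/10 (degree 5 ≤ 5).
Certificate R = B(k−1)f/C = k*(2*k**3 - 2*k - 1)/(2*(5*k**3 + 9*k**2 + 4*k - 1)) gives s_k = k*(2*k**4 + 2*k**3 - 2*k**2 - 3*k - 1).
Δs = 10*k**4 + 28*k**3 + 26*k**2 + 6*k - 2, as required.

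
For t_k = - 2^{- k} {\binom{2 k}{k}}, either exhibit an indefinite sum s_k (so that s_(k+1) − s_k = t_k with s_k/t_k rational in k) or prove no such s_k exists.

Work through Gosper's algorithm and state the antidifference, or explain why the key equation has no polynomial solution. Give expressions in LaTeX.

t_(k+1)/t_k = (2*k + 1)/(k + 1).
Factor: A=2*k + 1; B=k + 1; C=1.
Need (2*k + 1)·f(k+1) − (k)·f(k) = 1.
Bound: deg f ≤ -1.
d = -1 < 0 ⇒ no nonzero polynomial f; not summable.

no hypergeometric antidifference exists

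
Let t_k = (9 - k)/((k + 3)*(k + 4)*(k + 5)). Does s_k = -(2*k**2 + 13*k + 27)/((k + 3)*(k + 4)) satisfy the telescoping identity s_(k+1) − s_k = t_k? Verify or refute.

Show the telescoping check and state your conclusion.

s_(k+1) = (-13*k - 2*(k + 1)**2 - 40)/((k + 4)*(k + 5))
s_(k+1) − s_k = (9 - k)/(k**3 + 12*k**2 + 47*k + 60)
(s_(k+1) − s_k) − t_k = 0

valid; difference matches t_k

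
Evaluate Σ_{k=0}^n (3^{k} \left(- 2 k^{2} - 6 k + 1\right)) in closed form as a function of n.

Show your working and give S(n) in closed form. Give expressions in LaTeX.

t_(k+1)/t_k = 3*(2*k**2 + 10*k + 7)/(2*k**2 + 6*k - 1).
So A=3 and B=1, with C=k**2 + 3*k - 1/2.
Solve (3)·f(k+1) − (1)·f(k) = k**2 + 3*k - 1/2.
deg f ≤ 2 (via 0,0,2).
A polynomial solution: f(k) = (k**2 - 2)/2.
Then R = B(k−1)f/C = (k**2 - 2)/(2*k**2 + 6*k - 1), so s_k = R(k)·t_k = 3**k*(2 - k**2).
s_(k+1) − s_k = 3**k*(-2*k**2 - 6*k + 1) = t_k.
Evaluate: s_(n+1) = 3**(n + 1)*(-n**2 - 2*n + 1); subtract s_(0) = 2 ⇒ S(n) = -3*3**n*n**2 - 6*3**n*n + 3*3**n - 2.

S(n) = - 3 \cdot 3^{n} n^{2} - 6 \cdot 3^{n} n + 3 \cdot 3^{n} - 2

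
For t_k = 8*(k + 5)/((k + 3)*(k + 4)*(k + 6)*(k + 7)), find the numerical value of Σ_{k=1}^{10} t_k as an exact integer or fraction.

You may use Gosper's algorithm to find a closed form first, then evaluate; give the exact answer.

Step 1: r(k) = (k + 3)*(k + 6)**2/((k + 5)**2*(k + 8)).
Factor: A=k + 3; B=k + 8; C=k**2 + 10*k + 25.
f must satisfy (k + 3)·f(k+1) − (k + 7)·f(k) = k**2 + 10*k + 25.
Degrees (1,1,2) ⇒ d ≤ 4.
A polynomial solution: f(k) = k*(k + 4)*(k + 5)*(k + 9)/36.
So s_k = (B(k−1)f/C)·t_k = (k*(k + 4)*(k + 7)*(k + 9)/(36*(k + 5)))·t_k = 2*k*(k + 9)/(9*(k**2 + 9*k + 18)).
Check: Δs_k = 8*(k + 5)/(k**4 + 20*k**3 + 145*k**2 + 450*k + 504). ✓
Evaluate s at k=11 and k=1: 220/1071 and 5/63; difference 15/119.

Σ = 15/119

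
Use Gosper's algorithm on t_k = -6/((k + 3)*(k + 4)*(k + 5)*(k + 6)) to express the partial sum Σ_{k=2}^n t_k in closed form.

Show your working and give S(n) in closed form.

Compute t_(k+1)/t_k: get (k + 3)/(k + 7).
Take A(k)=k + 3, B(k)=k + 7, C(k)=1.
Key eq: (k + 3)·f(k+1) = (k + 6)·f(k) + (1).
deg f ≤ 3 (via 1,1,0).
Solving with deg f ≤ 3: f(k) = k*(k**2 + 12*k + 47)/180.
R(k) = B(k−1)·f(k)/C(k) = k*(k + 6)*(k**2 + 12*k + 47)/180; s_k = R·t_k = k*(-k**2 - 12*k - 47)/(30*(k + 3)*(k + 4)*(k + 5)).
Check: Δs_k = -6/(k**4 + 18*k**3 + 119*k**2 + 342*k + 360). ✓
Evaluate: s_(n+1) = (-n**3 - 15*n**2 - 74*n - 60)/(30*(n**3 + 15*n**2 + 74*n + 120)); subtract s_(2) = -1/42 ⇒ S(n) = (-n**3 - 15*n**2 - 74*n + 90)/(105*(n**3 + 15*n**2 + 74*n + 120)).

S(n) = (-n**3 - 15*n**2 - 74*n + 90)/(105*(n**3 + 15*n**2 + 74*n + 120))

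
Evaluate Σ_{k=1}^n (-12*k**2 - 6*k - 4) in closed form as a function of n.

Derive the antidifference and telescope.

Compute t_(k+1)/t_k: get (6*k**2 + 15*k + 11)/(6*k**2 + 3*k + 2).
Factor: A=1; B=1; C=k**2 + k/2 + 1/3.
f must satisfy (1)·f(k+1) − (1)·f(k) = k**2 + k/2 + 1/3.
Degrees (0,0,2) ⇒ d ≤ 3.
A polynomial solution: f(k) = k*(4*k**2 - 3*k + 3)/12.
So s_k = (B(k−1)f/C)·t_k = (k*(4*k**2 - 3*k + 3)/(2*(6*k**2 + 3*k + 2)))·t_k = k*(-4*k**2 + 3*k - 3).
Verify: -12*k**2 - 6*k - 4 matches t_k.
Evaluate: s_(n+1) = -4*n**3 - 9*n**2 - 9*n - 4; subtract s_(1) = -4 ⇒ S(n) = n*(-4*n**2 - 9*n - 9).

S(n) = n*(-4*n**2 - 9*n - 9)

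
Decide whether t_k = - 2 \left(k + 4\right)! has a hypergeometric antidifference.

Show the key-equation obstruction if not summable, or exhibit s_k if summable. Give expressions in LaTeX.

The ratio is k + 5.
Take A(k)=k + 5, B(k)=1, C(k)=1.
f must satisfy (k + 5)·f(k+1) − (1)·f(k) = 1.
Bound: deg f ≤ -1.
d = -1 < 0 ⇒ no nonzero polynomial f; not summable.

No; the degree bound rules out any f.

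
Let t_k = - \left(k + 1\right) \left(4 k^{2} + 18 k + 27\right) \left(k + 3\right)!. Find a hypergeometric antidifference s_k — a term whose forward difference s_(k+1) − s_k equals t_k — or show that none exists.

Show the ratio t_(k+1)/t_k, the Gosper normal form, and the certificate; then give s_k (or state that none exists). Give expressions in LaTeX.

s_k = - \left(4 k^{2} + 2 k + 1\right) \left(k + 3\right)!

Step 1: r(k) = (k + 2)*(k + 4)*(18*k + 4*(k + 1)**2 + 45)/((k + 1)*(4*k**2 + 18*k + 27)).
A = k + 4, B = 1, C = k**3 + 11*k**2/2 + 45*k/4 + 27/4.
f must satisfy (k + 4)·f(k+1) − (1)·f(k) = k**3 + 11*k**2/2 + 45*k/4 + 27/4.
Degrees (1,0,3) ⇒ d ≤ 2.
A polynomial solution: f(k) = (4*k**2 + 2*k + 1)/4.
Then R = B(k−1)f/C = (4*k**2 + 2*k + 1)/((k + 1)*(4*k**2 + 18*k + 27)), so s_k = R(k)·t_k = -(4*k**2 + 2*k + 1)*factorial(k + 3).
Δs = -(k + 1)*(4*k**2 + 18*k + 27)*factorial(k + 3), as required.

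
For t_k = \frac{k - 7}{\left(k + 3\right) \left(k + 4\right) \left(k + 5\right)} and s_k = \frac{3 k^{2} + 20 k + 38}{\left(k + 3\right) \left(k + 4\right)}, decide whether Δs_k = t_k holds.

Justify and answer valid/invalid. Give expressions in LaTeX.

valid; difference matches t_k

s_(k+1) = (20*k + 3*(k + 1)**2 + 58)/((k + 4)*(k + 5))
s_(k+1) − s_k = (k - 7)/(k**3 + 12*k**2 + 47*k + 60)
(s_(k+1) − s_k) − t_k = 0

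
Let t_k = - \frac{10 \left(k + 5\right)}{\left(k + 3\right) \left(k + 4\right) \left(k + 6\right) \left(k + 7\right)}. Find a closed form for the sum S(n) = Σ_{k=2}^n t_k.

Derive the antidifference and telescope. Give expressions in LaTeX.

r(k) = (k + 3)*(k + 6)**2/((k + 5)**2*(k + 8)) after simplifying.
Gosper form: A/B · C(k+1)/C(k) with A=k + 3, B=k + 8, C=k**2 + 10*k + 25.
Set up (k + 3)·f(k+1) − (k + 7)·f(k) − (k**2 + 10*k + 25) = 0.
From deg A=1, deg B=1, deg C=2: d=4.
Solve for f: f(k) = k*(k + 4)*(k + 5)*(k + 9)/36 (degree 4 ≤ 4).
So s_k = (B(k−1)f/C)·t_k = (k*(k + 4)*(k + 7)*(k + 9)/(36*(k + 5)))·t_k = 5*k*(-k - 9)/(18*(k**2 + 9*k + 18)).
Check: Δs_k = 10*(-k - 5)/(k**4 + 20*k**3 + 145*k**2 + 450*k + 504). ✓
s_(n+1) = 5*(-n**2 - 11*n - 10)/(18*(n**2 + 11*n + 28)) and s_(2) = -11/72, so S(n) = (-n**2 - 11*n + 12)/(8*(n**2 + 11*n + 28)).

S(n) = \frac{- n^{2} - 11 n + 12}{8 \left(n^{2} + 11 n + 28\right)}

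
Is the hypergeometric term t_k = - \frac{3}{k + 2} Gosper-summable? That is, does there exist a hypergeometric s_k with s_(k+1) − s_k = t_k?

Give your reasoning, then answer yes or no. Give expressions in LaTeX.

No. Not Gosper-summable.

Compute t_(k+1)/t_k: get (k + 2)/(k + 3).
Normal form (A,B,C) = (k + 2, k + 3, 1).
f must satisfy (k + 2)·f(k+1) − (k + 2)·f(k) = 1.
From deg A=1, deg B=1, deg C=0: d=0.
Generic f = c0 gives residual -1; -1 = 0 cannot hold, so t_k is not Gosper-summable.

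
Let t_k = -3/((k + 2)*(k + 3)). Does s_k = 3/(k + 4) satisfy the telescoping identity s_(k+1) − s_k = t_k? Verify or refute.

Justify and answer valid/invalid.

s_(k+1) = 3/(k + 5)
s_(k+1) − s_k = -3/((k + 4)*(k + 5))
(s_(k+1) − s_k) − t_k = 6*(2*k + 7)/(k**4 + 14*k**3 + 71*k**2 + 154*k + 120)

Invalid: residual 6*(2*k + 7)/(k**4 + 14*k**3 + 71*k**2 + 154*k + 120) ≠ 0.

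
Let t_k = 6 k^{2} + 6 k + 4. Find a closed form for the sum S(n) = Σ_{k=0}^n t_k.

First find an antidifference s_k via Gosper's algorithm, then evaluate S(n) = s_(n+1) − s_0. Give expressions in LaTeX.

S(n) = 2 n^{3} + 6 n^{2} + 8 n + 4

The ratio is (3*k**2 + 9*k + 8)/(3*k**2 + 3*k + 2).
Gosper form: A/B · C(k+1)/C(k) with A=1, B=1, C=k**2 + k + 2/3.
Set up (1)·f(k+1) − (1)·f(k) − (k**2 + k + 2/3) = 0.
From deg A=0, deg B=0, deg C=2: d=3.
Solving with deg f ≤ 3: f(k) = k*(k**2 + 1)/3.
Then R = B(k−1)f/C = k*(k**2 + 1)/(3*k**2 + 3*k + 2), so s_k = R(k)·t_k = 2*k*(k**2 + 1).
Δs = 6*k**2 + 6*k + 4, as required.
Evaluate: s_(n+1) = 2*n**3 + 6*n**2 + 8*n + 4; subtract s_(0) = 0 ⇒ S(n) = 2*n**3 + 6*n**2 + 8*n + 4.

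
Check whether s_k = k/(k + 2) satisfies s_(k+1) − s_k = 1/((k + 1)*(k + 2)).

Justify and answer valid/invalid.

s_(k+1) = (k + 1)/(k + 3)
s_(k+1) − s_k = 2/(k**2 + 5*k + 6)
(s_(k+1) − s_k) − t_k = (k - 1)/(k**3 + 6*k**2 + 11*k + 6)

Invalid: residual (k - 1)/(k**3 + 6*k**2 + 11*k + 6) ≠ 0.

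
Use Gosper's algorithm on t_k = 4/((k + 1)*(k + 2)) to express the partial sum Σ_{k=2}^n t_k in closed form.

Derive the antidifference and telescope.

Ratio r(k) = (k + 1)/(k + 3).
So A=k + 1 and B=k + 3, with C=1.
Key eq: (k + 1)·f(k+1) = (k + 2)·f(k) + (1).
deg f ≤ 1 (via 1,1,0).
Solve for f: f(k) = k (degree 1 ≤ 1).
Get s_k = R·t_k = 4*k/(k + 1) with R(k) = B(k−1)f(k)/C(k) = k*(k + 2).
Verify: 4/(k**2 + 3*k + 2) matches t_k.
Σ_(k=2)^n t_k = s_(n+1) − s_(2) = (4*(n + 1)/(n + 2)) − (8/3), i.e. 4*(n - 1)/(3*(n + 2)).

S(n) = 4*(n - 1)/(3*(n + 2))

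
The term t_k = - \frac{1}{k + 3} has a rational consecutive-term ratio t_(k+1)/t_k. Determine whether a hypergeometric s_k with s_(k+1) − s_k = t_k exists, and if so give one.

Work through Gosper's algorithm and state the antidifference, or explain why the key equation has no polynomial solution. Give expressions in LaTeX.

r(k) = (k + 3)/(k + 4) after simplifying.
So A=k + 3 and B=k + 4, with C=1.
Solve (k + 3)·f(k+1) − (k + 3)·f(k) = 1.
Bound: deg f ≤ 0.
Write f(k) = c0. Then LHS − RHS = -1, requiring -1 = 0: contradictory. No certificate.

no hypergeometric antidifference exists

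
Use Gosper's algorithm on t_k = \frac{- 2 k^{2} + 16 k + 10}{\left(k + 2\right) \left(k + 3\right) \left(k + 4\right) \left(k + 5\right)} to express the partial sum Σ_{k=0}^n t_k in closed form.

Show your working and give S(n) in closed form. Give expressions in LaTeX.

S(n) = \frac{n^{3} + 24 n^{2} + 53 n + 30}{6 \left(n^{3} + 12 n^{2} + 47 n + 60\right)}

Step 1: r(k) = (k + 2)*(8*k - (k + 1)**2 + 13)/((k + 6)*(-k**2 + 8*k + 5)).
Gosper form: A/B · C(k+1)/C(k) with A=k + 2, B=k + 6, C=k**2 - 8*k - 5.
Set up (k + 2)·f(k+1) − (k + 5)·f(k) − (k**2 - 8*k - 5) = 0.
deg f ≤ 3 (via 1,1,2).
Solving with deg f ≤ 3: f(k) = -k*(k**2 + 21*k + 8)/12.
So s_k = (B(k−1)f/C)·t_k = (-k*(k + 5)*(k**2 + 21*k + 8)/(12*(k**2 - 8*k - 5)))·t_k = k*(k**2 + 21*k + 8)/(6*(k + 2)*(k + 3)*(k + 4)).
Check: Δs_k = 2*(-k**2 + 8*k + 5)/(k**4 + 14*k**3 + 71*k**2 + 154*k + 120). ✓
Σ_(k=0)^n t_k = s_(n+1) − s_(0) = ((n**3 + 24*n**2 + 53*n + 30)/(6*(n**3 + 12*n**2 + 47*n + 60))) − (0), i.e. (n**3 + 24*n**2 + 53*n + 30)/(6*(n**3 + 12*n**2 + 47*n + 60)).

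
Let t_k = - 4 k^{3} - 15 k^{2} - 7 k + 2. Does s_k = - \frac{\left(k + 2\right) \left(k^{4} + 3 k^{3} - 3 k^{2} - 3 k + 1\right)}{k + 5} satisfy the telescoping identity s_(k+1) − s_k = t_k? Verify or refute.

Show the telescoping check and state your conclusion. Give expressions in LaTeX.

s_(k+1) = (-k**5 - 10*k**4 - 33*k**3 - 40*k**2 - 11*k + 3)/(k + 6)
s_(k+1) − s_k = (-4*k**5 - 50*k**4 - 196*k**3 - 270*k**2 - 80*k + 27)/(k**2 + 11*k + 30)
(s_(k+1) − s_k) − t_k = 3*(3*k**4 + 32*k**3 + 85*k**2 + 36*k - 11)/(k**2 + 11*k + 30)

Invalid: residual \frac{3 \left(3 k^{4} + 32 k^{3} + 85 k^{2} + 36 k - 11\right)}{k^{2} + 11 k + 30} ≠ 0.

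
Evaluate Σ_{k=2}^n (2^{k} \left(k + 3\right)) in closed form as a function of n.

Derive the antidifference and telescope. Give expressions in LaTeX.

S(n) = 2 \cdot 2^{n} n + 4 \cdot 2^{n} - 12

t_(k+1)/t_k = 2*(k + 4)/(k + 3).
So A=2 and B=1, with C=k + 3.
Set up (2)·f(k+1) − (1)·f(k) − (k + 3) = 0.
Bound: deg f ≤ 1.
Match coefficients ⇒ f(k) = k + 1.
Get s_k = R·t_k = 2**k*(k + 1) with R(k) = B(k−1)f(k)/C(k) = (k + 1)/(k + 3).
s_(k+1) − s_k = 2**k*(k + 3) = t_k.
Σ_(k=2)^n t_k = s_(n+1) − s_(2) = (2**(n + 1)*(n + 2)) − (12), i.e. 2*2**n*n + 4*2**n - 12.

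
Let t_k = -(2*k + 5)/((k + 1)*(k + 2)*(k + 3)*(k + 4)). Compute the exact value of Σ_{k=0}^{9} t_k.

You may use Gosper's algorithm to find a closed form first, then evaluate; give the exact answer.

Σ = -140/429

Compute t_(k+1)/t_k: get (k + 1)*(2*k + 7)/((k + 5)*(2*k + 5)).
Take A(k)=k + 1, B(k)=k + 5, C(k)=k + 5/2.
f must satisfy (k + 1)·f(k+1) − (k + 4)·f(k) = k + 5/2.
Degrees (1,1,1) ⇒ d ≤ 3.
Solving with deg f ≤ 3: f(k) = k*(k + 2)*(k + 4)/6.
R(k) = B(k−1)·f(k)/C(k) = k*(k + 2)*(k + 4)**2/(3*(2*k + 5)); s_k = R·t_k = k*(-k - 4)/(3*(k**2 + 4*k + 3)).
s_(k+1) − s_k = (-2*k - 5)/(k**4 + 10*k**3 + 35*k**2 + 50*k + 24) = t_k.
Evaluate s at k=10 and k=0: -140/429 and 0; difference -140/429.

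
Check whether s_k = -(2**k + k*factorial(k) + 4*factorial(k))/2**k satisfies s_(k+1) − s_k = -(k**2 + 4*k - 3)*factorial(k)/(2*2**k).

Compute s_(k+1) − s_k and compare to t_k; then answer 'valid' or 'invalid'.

s_(k+1) = -(2*2**k + k**2*factorial(k) + 6*k*factorial(k) + 5*factorial(k))/(2*2**k)
s_(k+1) − s_k = -(k**2 + 4*k - 3)*factorial(k)/(2*2**k)
(s_(k+1) − s_k) − t_k = 0

Valid — Δs_k = t_k.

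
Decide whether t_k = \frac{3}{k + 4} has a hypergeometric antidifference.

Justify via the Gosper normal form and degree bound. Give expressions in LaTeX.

No. Not Gosper-summable.

The ratio is (k + 4)/(k + 5).
A = k + 4, B = k + 5, C = 1.
Solve (k + 4)·f(k+1) − (k + 4)·f(k) = 1.
From deg A=1, deg B=1, deg C=0: d=0.
Put f(k) = c0: A·f(k+1) − B(k−1)·f(k) − C = -1; need -1 = 0 — inconsistent ⇒ no f, not summable.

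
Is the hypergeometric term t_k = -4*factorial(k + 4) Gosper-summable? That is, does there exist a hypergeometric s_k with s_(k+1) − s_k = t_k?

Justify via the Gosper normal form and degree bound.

Step 1: r(k) = k + 5.
A = k + 5, B = 1, C = 1.
Solve (k + 5)·f(k+1) − (1)·f(k) = 1.
From deg A=1, deg B=0, deg C=0: d=-1.
d = -1 < 0 ⇒ no nonzero polynomial f; not summable.

No — key equation has no polynomial f.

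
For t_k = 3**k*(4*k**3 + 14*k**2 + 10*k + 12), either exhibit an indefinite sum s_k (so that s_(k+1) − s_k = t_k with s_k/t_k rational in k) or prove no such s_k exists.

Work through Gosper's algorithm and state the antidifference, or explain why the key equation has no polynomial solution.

Step 1: r(k) = 3*(2*k**3 + 13*k**2 + 25*k + 20)/(2*k**3 + 7*k**2 + 5*k + 6).
Normal form (A,B,C) = (3, 1, k**3 + 7*k**2/2 + 5*k/2 + 3).
Key eq: (3)·f(k+1) = (1)·f(k) + (k**3 + 7*k**2/2 + 5*k/2 + 3).
Degrees (0,0,3) ⇒ d ≤ 3.
Coefficient equations give f(k) = (2*k**3 - 2*k**2 + 2*k + 3)/4.
Get s_k = R·t_k = 3**k*(2*k**3 - 2*k**2 + 2*k + 3) with R(k) = B(k−1)f(k)/C(k) = (2*k**3 - 2*k**2 + 2*k + 3)/(2*(k + 3)*(2*k**2 + k + 2)).
Verify: 3**k*(4*k**3 + 14*k**2 + 10*k + 12) matches t_k.

s_k = 3**k*(2*k**3 - 2*k**2 + 2*k + 3)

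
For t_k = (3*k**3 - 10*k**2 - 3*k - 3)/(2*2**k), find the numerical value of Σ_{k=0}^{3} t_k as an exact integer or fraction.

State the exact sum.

Σ = -147/16

Compute t_(k+1)/t_k: get (3*k**3 - k**2 - 14*k - 13)/(2*(3*k**3 - 10*k**2 - 3*k - 3)).
Factor: A=1/2; B=1; C=k**3 - 10*k**2/3 - k - 1.
Key eq: (1/2)·f(k+1) = (1)·f(k) + (k**3 - 10*k**2/3 - k - 1).
Bound: deg f ≤ 3.
Solving with deg f ≤ 3: f(k) = -2*(3*k**3 - k**2 + 4*k + 3)/3.
Certificate R = B(k−1)f/C = -2*(3*k**3 - k**2 + 4*k + 3)/(3*k**3 - 10*k**2 - 3*k - 3) gives s_k = (-3*k**3 + k**2 - 4*k - 3)/2**k.
Check: Δs_k = (3*k**3 - 10*k**2 - 3*k - 3)/(2*2**k). ✓
Sum = s_(4) − s_(0); s_(4) = -195/16, s_(0) = -3 ⇒ -147/16.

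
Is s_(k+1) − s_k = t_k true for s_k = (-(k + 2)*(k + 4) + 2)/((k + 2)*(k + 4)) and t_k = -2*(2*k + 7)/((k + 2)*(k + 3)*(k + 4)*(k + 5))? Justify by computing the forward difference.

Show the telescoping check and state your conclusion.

Valid — Δs_k = t_k.

s_(k+1) = (-(k + 3)*(k + 5) + 2)/((k + 3)*(k + 5))
s_(k+1) − s_k = 2*(-2*k - 7)/(k**4 + 14*k**3 + 71*k**2 + 154*k + 120)
(s_(k+1) − s_k) − t_k = 0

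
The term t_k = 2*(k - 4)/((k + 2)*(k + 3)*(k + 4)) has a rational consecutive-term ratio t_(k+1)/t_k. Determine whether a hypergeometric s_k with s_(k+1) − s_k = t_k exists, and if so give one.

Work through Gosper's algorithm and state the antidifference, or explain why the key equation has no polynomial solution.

s_k = k*(-k - 11)/(3*(k + 2)*(k + 3))

The ratio is (k - 3)*(k + 2)/((k - 4)*(k + 5)).
A = k + 2, B = k + 5, C = k - 4.
f must satisfy (k + 2)·f(k+1) − (k + 4)·f(k) = k - 4.
Bound: deg f ≤ 2.
Solve for f: f(k) = -k*(k + 11)/6 (degree 2 ≤ 2).
Certificate R = B(k−1)f/C = -k*(k + 4)*(k + 11)/(6*(k - 4)) gives s_k = k*(-k - 11)/(3*(k + 2)*(k + 3)).
Verify: 2*(k - 4)/(k**3 + 9*k**2 + 26*k + 24) matches t_k.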